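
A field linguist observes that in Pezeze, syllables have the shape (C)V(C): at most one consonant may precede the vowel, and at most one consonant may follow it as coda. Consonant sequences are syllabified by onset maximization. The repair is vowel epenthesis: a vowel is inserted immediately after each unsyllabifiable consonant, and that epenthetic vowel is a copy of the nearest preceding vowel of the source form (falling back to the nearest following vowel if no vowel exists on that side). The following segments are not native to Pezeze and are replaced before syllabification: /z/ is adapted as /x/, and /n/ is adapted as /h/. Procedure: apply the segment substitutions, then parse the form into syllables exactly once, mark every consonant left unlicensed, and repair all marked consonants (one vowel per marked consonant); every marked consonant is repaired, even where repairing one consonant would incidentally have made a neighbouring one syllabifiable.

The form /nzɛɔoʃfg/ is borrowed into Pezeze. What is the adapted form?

hɛxɛɔoʃfogo

Substitution: /n/ → /h/, /z/ → /x/, giving /hxɛɔoʃfg/.
The consonants /h/, /f/, /g/ cannot be parsed into a legal (C)V(C) syllable (at most one coda consonant is licensed; onsets are limited to one consonant).
Each unlicensed consonant becomes the onset of a new syllable: /h/ → /hɛ/, /f/ → /fo/, /g/ → /go/.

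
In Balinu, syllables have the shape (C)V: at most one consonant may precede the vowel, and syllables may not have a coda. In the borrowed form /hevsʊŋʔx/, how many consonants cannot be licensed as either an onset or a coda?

4

Syllabifying with onset maximization leaves /v/, /ŋ/, /ʔ/, /x/ stranded (no codas are permitted; onsets are limited to one consonant).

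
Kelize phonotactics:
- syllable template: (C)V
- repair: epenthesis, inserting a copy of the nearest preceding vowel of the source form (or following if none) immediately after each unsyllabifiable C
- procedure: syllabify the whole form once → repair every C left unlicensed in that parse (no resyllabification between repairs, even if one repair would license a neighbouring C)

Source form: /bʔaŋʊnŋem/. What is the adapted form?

Under (C)V, the unsyllabifiable consonants are /b/, /n/, /m/ (no codas are permitted; onsets are limited to one consonant).
Each unlicensed consonant becomes the onset of a new syllable: /b/ → /ba/, /n/ → /nʊ/, /m/ → /me/.

baʔaŋʊnʊŋeme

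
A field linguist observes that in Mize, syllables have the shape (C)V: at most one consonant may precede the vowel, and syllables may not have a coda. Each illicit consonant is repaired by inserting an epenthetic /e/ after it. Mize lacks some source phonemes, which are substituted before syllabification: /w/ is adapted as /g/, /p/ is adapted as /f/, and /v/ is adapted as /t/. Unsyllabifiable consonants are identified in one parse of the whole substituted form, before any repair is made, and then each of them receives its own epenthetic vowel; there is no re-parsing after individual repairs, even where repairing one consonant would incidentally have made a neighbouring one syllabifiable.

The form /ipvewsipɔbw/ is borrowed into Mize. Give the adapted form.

Substitution: /p/ → /f/, /v/ → /t/, /w/ → /g/, giving /iftegsifɔbg/.
Syllabifying with onset maximization leaves /f/, /g/, /b/, /g/ stranded (no codas are permitted; onsets are limited to one consonant).
Inserting the epenthetic vowel yields /f/ → /fe/, /g/ → /ge/, /b/ → /be/, /g/ → /ge/.

ifetegesifɔbege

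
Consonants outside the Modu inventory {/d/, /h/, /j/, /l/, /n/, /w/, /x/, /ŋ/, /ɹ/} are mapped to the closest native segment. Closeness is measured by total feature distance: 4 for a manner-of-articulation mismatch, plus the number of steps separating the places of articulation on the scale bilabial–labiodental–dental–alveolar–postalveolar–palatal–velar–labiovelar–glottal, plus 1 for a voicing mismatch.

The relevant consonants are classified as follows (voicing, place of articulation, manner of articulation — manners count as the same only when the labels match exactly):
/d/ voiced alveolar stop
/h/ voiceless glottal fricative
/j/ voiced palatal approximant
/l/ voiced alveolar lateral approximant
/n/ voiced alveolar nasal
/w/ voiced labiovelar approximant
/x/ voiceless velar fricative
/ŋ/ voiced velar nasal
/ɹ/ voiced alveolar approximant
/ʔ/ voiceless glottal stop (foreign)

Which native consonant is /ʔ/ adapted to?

/h/ is closest: manner differs (stop→fricative, +4), place distance 0 (glottal→glottal), same voicing; total 4. Next closest is /d/ at distance 6.

h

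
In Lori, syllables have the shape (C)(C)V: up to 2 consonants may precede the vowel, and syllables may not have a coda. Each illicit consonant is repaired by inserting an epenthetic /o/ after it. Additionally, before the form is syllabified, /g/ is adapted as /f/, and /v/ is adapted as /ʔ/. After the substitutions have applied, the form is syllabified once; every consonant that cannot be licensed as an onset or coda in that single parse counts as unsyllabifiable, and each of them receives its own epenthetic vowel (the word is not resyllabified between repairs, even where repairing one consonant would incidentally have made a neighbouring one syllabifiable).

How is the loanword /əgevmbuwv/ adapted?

əfeʔombuwoʔo

Substitution: /g/ → /f/, /v/ → /ʔ/, giving /əfeʔmbuwʔ/.
Under (C)(C)V, the unsyllabifiable consonants are /ʔ/, /w/, /ʔ/ (no codas are permitted; onsets may contain at most 2 consonants).
Inserting the epenthetic vowel yields /ʔ/ → /ʔo/, /w/ → /wo/, /ʔ/ → /ʔo/.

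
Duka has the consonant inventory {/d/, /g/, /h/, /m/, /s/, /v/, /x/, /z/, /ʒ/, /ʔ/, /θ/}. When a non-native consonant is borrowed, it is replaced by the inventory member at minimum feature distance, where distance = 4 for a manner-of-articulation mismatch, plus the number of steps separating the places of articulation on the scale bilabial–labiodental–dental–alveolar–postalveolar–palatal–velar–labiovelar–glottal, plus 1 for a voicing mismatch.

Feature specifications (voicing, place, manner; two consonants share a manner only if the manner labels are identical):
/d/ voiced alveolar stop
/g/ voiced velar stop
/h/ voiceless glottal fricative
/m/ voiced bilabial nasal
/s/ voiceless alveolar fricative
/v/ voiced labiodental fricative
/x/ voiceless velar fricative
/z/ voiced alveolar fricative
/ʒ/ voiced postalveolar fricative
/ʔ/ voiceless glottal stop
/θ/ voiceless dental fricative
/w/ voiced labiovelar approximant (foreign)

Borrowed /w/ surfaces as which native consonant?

g

/g/ is closest: manner differs (approximant→stop, +4), place distance 1 (labiovelar→velar), same voicing; total 5. Next closest is /h/ at distance 6.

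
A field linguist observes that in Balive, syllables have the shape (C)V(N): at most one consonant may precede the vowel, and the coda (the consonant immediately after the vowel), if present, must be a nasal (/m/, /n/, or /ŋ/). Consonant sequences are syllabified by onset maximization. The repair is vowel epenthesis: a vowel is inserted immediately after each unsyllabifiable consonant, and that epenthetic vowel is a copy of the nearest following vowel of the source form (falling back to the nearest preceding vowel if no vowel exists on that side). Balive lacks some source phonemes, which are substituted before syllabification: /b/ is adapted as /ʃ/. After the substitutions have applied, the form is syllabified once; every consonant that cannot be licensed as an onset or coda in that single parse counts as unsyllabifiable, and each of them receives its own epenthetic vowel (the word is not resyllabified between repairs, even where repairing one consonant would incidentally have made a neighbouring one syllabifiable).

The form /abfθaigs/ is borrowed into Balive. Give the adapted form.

aʃafaθaigisi

Substitution: /b/ → /ʃ/, giving /aʃfθaigs/.
Under (C)V(N), the unsyllabifiable consonants are /ʃ/, /f/, /g/, /s/ (only a nasal (/m/, /n/, or /ŋ/) is licensed in coda position; onsets are limited to one consonant).
Epenthesis after each stranded consonant: /ʃ/ → /ʃa/, /f/ → /fa/, /g/ → /gi/, /s/ → /si/.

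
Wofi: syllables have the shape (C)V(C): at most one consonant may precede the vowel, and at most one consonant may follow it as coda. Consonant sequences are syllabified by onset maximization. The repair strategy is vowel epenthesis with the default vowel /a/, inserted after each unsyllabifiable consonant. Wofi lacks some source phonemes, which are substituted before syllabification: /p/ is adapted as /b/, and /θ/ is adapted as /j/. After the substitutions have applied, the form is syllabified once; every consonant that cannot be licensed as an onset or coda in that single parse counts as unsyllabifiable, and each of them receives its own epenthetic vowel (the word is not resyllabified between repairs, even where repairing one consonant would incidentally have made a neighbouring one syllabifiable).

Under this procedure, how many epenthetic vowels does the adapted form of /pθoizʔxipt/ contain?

After substitution the input is /bjoizʔxibt/.
The unsyllabifiable consonants are /b/, /ʔ/, /t/; each receives one epenthetic vowel.

3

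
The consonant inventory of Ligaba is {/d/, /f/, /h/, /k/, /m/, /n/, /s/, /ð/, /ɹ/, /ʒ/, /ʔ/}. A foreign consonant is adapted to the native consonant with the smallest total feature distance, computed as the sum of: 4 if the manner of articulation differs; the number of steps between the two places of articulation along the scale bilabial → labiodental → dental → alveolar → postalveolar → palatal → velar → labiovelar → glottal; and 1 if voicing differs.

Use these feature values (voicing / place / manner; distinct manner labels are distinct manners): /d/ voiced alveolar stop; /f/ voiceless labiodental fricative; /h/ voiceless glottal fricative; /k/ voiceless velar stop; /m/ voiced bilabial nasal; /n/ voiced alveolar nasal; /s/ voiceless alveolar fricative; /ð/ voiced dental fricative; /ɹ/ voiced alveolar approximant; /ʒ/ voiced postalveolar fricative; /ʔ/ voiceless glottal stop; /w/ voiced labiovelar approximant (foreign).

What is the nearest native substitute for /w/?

ɹ

/ɹ/ is closest: same manner (approximant), place distance 4 (labiovelar→alveolar), same voicing; total 4. Next closest is /h/ at distance 6.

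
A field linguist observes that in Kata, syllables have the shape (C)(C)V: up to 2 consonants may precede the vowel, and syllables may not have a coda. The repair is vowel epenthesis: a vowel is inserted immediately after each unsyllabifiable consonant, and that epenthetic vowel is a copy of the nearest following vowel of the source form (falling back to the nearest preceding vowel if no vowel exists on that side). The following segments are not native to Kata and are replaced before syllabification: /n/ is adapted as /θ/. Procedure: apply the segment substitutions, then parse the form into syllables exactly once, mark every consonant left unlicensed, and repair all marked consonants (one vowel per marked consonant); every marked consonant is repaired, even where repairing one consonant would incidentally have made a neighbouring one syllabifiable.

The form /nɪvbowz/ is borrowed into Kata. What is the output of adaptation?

θɪvbowozo

Substitution: /n/ → /θ/, giving /θɪvbowz/.
Under (C)(C)V, the unsyllabifiable consonants are /w/, /z/ (no codas are permitted; onsets may contain at most 2 consonants).
Epenthesis after each stranded consonant: /w/ → /wo/, /z/ → /zo/.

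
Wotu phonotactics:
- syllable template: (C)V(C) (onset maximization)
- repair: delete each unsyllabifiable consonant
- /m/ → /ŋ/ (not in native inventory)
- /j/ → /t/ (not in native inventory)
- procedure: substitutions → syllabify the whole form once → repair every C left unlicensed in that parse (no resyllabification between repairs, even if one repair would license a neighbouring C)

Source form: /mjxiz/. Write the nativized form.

Substitution: /m/ → /ŋ/, /j/ → /t/, giving /ŋtxiz/.
Syllabifying with onset maximization leaves /ŋ/, /t/ stranded (at most one coda consonant is licensed; onsets are limited to one consonant).
Deletion applies to /ŋ/, /t/.

xiz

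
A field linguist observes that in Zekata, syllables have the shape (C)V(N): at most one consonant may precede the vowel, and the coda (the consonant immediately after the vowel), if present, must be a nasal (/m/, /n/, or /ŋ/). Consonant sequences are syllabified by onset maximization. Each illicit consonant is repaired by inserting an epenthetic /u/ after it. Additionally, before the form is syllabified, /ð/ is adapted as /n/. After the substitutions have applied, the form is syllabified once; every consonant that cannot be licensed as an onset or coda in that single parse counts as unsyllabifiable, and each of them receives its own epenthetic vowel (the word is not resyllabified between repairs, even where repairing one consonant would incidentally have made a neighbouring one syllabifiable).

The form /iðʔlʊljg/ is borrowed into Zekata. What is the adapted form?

Substitution: /ð/ → /n/, giving /inʔlʊljg/.
The consonants /ʔ/, /l/, /j/, /g/ cannot be parsed into a legal (C)V(N) syllable (only a nasal (/m/, /n/, or /ŋ/) is licensed in coda position; onsets are limited to one consonant).
Each unlicensed consonant becomes the onset of a new syllable: /ʔ/ → /ʔu/, /l/ → /lu/, /j/ → /ju/, /g/ → /gu/.

inʔulʊlujugu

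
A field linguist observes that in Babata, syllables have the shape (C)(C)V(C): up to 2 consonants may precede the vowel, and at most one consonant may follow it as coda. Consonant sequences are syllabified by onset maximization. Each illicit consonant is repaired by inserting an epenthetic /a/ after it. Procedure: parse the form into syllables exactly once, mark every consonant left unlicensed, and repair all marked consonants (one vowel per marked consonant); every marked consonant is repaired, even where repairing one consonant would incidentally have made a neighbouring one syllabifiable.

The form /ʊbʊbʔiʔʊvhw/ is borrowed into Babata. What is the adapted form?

ʊbʊbʔiʔʊvhawa

The consonants /h/, /w/ cannot be parsed into a legal (C)(C)V(C) syllable (at most one coda consonant is licensed; onsets may contain at most 2 consonants).
Epenthesis after each stranded consonant: /h/ → /ha/, /w/ → /wa/.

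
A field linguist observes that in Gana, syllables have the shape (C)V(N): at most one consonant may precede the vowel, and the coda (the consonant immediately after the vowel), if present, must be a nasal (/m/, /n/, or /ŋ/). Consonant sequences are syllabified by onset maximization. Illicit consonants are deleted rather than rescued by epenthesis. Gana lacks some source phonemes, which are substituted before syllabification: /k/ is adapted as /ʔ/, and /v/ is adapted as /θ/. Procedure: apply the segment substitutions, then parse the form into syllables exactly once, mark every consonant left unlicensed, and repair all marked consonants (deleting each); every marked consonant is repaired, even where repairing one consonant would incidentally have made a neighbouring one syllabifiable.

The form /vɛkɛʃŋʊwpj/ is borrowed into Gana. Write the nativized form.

Substitution: /v/ → /θ/, /k/ → /ʔ/, giving /θɛʔɛʃŋʊwpj/.
Under (C)V(N), the unsyllabifiable consonants are /ʃ/, /w/, /p/, /j/ (only a nasal (/m/, /n/, or /ŋ/) is licensed in coda position; onsets are limited to one consonant).
Each unlicensed consonant is deleted: /ʃ/, /w/, /p/, /j/.

θɛʔɛŋʊ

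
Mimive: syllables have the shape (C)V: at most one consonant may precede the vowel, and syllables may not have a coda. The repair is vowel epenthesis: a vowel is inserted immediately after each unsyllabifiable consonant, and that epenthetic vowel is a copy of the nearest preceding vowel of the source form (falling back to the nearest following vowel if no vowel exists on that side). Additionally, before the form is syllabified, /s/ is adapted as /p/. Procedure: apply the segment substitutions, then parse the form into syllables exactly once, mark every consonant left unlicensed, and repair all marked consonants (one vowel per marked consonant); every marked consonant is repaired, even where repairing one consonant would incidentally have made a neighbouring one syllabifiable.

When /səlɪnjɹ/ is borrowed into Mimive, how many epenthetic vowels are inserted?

After substitution the input is /pəlɪnjɹ/.
The unsyllabifiable consonants are /n/, /j/, /ɹ/; each receives one epenthetic vowel.

3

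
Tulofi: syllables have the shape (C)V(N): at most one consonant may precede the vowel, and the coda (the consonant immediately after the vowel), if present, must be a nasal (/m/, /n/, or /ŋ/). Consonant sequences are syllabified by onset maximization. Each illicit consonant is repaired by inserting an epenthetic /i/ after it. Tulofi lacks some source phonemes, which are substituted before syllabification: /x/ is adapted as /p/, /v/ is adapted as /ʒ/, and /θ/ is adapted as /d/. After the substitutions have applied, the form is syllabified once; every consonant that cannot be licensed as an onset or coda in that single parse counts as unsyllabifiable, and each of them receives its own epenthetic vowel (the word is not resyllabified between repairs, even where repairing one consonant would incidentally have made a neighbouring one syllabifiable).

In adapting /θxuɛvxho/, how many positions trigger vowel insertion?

3

After substitution the input is /dpuɛʒpho/.
The unsyllabifiable consonants are /d/, /ʒ/, /p/; each receives one epenthetic vowel.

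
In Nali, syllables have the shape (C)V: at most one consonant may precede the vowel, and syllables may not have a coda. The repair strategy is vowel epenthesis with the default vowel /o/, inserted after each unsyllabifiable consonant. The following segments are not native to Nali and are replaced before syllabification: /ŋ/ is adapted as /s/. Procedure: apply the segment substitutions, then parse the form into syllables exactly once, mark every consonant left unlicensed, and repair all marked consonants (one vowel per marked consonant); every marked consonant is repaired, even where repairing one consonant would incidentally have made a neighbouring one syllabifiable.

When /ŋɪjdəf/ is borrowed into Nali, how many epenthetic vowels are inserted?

After substitution the input is /sɪjdəf/.
The unsyllabifiable consonants are /j/, /f/; each receives one epenthetic vowel.

2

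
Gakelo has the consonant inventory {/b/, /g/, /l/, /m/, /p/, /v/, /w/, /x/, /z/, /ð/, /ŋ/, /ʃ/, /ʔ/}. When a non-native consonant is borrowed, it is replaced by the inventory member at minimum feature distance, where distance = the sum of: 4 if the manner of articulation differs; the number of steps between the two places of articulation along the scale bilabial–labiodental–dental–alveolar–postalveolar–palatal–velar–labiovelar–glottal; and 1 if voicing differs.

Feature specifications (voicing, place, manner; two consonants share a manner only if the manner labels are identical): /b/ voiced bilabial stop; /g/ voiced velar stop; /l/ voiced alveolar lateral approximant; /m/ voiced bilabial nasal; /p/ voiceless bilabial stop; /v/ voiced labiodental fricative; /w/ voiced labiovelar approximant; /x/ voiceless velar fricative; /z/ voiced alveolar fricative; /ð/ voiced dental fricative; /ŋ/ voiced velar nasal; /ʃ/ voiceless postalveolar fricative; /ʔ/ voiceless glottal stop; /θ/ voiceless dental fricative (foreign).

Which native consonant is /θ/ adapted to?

/ð/ is closest: same manner (fricative), place distance 0 (dental→dental), voicing differs (+1); total 1. Next closest is /v/ at distance 2.

ð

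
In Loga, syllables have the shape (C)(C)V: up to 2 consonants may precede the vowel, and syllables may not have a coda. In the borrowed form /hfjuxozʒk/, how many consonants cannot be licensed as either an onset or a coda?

Syllabifying with onset maximization leaves /h/, /z/, /ʒ/, /k/ stranded (no codas are permitted; onsets may contain at most 2 consonants).

4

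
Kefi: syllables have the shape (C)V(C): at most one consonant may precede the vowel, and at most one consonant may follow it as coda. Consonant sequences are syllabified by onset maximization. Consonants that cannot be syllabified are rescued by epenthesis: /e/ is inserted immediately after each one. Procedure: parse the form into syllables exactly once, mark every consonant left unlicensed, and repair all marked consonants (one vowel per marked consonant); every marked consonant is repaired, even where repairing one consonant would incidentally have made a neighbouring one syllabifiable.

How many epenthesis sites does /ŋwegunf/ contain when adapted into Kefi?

The unsyllabifiable consonants are /ŋ/, /f/; each receives one epenthetic vowel.

2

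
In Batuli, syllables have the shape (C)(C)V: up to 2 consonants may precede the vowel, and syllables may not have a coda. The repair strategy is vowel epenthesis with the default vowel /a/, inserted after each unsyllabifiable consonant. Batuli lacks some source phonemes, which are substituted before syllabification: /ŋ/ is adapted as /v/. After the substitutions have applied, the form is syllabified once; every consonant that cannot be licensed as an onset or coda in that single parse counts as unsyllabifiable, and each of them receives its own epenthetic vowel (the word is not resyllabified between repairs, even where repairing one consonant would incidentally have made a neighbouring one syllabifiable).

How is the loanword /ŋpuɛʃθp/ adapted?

vpuɛʃaθapa

Substitution: /ŋ/ → /v/, giving /vpuɛʃθp/.
Under (C)(C)V, the unsyllabifiable consonants are /ʃ/, /θ/, /p/ (no codas are permitted; onsets may contain at most 2 consonants).
Epenthesis after each stranded consonant: /ʃ/ → /ʃa/, /θ/ → /θa/, /p/ → /pa/.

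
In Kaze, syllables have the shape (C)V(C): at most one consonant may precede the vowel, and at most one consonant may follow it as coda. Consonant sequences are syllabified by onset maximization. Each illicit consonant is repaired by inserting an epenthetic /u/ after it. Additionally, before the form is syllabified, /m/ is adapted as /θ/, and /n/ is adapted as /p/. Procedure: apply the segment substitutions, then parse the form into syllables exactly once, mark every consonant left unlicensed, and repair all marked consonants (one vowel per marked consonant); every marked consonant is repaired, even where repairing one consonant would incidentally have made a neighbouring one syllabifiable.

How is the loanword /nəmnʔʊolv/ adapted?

Substitution: /n/ → /p/, /m/ → /θ/, giving /pəθpʔʊolv/.
Under (C)V(C), the unsyllabifiable consonants are /p/, /v/ (at most one coda consonant is licensed; onsets are limited to one consonant).
Each unlicensed consonant becomes the onset of a new syllable: /p/ → /pu/, /v/ → /vu/.

pəθpuʔʊolvu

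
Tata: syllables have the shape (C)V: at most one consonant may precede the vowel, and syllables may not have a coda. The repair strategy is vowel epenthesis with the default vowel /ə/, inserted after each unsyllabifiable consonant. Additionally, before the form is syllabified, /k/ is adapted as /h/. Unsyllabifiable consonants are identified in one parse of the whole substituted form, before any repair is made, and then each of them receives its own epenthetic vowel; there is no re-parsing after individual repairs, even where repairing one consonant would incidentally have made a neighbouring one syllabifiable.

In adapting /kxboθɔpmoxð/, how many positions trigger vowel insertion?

After substitution the input is /hxboθɔpmoxð/.
The unsyllabifiable consonants are /h/, /x/, /p/, /x/, /ð/; each receives one epenthetic vowel.

5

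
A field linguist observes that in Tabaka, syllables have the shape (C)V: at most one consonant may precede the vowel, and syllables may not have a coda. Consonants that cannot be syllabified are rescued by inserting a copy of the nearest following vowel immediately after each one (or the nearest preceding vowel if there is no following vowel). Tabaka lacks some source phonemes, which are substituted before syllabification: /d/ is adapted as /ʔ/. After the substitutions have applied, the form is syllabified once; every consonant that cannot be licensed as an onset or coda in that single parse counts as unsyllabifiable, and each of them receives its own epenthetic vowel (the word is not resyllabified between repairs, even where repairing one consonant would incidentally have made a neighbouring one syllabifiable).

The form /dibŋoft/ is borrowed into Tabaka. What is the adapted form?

Substitution: /d/ → /ʔ/, giving /ʔibŋoft/.
Under (C)V, the unsyllabifiable consonants are /b/, /f/, /t/ (no codas are permitted; onsets are limited to one consonant).
Each unlicensed consonant becomes the onset of a new syllable: /b/ → /bo/, /f/ → /fo/, /t/ → /to/.

ʔiboŋofoto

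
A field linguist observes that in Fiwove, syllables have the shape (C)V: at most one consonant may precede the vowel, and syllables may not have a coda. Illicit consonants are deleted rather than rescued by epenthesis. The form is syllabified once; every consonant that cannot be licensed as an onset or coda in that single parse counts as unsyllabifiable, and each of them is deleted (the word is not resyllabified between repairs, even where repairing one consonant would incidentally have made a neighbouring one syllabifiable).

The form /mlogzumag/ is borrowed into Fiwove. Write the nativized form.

lozuma

Under (C)V, the unsyllabifiable consonants are /m/, /g/, /g/ (no codas are permitted; onsets are limited to one consonant).
Deleting the stranded consonants removes /m/, /g/, /g/.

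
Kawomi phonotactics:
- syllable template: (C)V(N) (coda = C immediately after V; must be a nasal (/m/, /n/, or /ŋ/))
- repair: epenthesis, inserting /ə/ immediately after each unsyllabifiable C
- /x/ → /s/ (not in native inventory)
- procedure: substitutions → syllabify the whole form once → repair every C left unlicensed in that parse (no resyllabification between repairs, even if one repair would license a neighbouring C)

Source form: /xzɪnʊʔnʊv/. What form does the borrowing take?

səzɪnʊʔənʊvə

Substitution: /x/ → /s/, giving /szɪnʊʔnʊv/.
Under (C)V(N), the unsyllabifiable consonants are /s/, /ʔ/, /v/ (only a nasal (/m/, /n/, or /ŋ/) is licensed in coda position; onsets are limited to one consonant).
Each unlicensed consonant becomes the onset of a new syllable: /s/ → /sə/, /ʔ/ → /ʔə/, /v/ → /və/.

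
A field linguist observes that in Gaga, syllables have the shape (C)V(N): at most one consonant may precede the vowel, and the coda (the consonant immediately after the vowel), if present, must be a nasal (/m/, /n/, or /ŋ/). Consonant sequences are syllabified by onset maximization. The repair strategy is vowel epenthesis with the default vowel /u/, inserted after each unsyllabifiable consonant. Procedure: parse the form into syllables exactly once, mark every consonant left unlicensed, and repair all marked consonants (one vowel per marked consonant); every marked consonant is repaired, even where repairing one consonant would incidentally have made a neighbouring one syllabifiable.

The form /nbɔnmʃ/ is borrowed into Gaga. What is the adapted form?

nubɔnmuʃu

The consonants /n/, /m/, /ʃ/ cannot be parsed into a legal (C)V(N) syllable (only a nasal (/m/, /n/, or /ŋ/) is licensed in coda position; onsets are limited to one consonant).
Inserting the epenthetic vowel yields /n/ → /nu/, /m/ → /mu/, /ʃ/ → /ʃu/.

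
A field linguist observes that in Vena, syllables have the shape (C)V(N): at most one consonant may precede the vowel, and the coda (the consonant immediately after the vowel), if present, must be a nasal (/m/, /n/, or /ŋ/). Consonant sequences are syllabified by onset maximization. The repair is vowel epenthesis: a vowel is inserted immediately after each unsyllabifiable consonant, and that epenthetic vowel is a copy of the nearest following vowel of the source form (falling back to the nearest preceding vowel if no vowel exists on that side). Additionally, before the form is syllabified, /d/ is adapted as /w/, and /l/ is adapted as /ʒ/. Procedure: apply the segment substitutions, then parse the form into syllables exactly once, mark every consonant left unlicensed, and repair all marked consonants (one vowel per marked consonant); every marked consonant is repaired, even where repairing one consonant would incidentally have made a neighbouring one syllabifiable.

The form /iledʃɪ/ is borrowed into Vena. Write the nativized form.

Substitution: /l/ → /ʒ/, /d/ → /w/, giving /iʒewʃɪ/.
The consonants /w/ cannot be parsed into a legal (C)V(N) syllable (only a nasal (/m/, /n/, or /ŋ/) is licensed in coda position; onsets are limited to one consonant).
Each unlicensed consonant becomes the onset of a new syllable: /w/ → /wɪ/.

iʒewɪʃɪ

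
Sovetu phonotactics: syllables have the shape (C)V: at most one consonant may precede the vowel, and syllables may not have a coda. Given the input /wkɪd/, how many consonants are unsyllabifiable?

The consonants /w/, /d/ cannot be parsed into a legal (C)V syllable (no codas are permitted; onsets are limited to one consonant).

2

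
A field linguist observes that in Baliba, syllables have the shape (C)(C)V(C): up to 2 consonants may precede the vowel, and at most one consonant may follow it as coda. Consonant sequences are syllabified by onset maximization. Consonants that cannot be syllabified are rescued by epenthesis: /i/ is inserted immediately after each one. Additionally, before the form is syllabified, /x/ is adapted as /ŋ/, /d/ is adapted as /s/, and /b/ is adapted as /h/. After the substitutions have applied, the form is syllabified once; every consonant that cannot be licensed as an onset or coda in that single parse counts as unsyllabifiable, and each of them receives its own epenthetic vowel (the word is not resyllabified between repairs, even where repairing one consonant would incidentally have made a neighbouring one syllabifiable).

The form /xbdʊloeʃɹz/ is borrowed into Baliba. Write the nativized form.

ŋihsʊloeʃɹizi

Substitution: /x/ → /ŋ/, /b/ → /h/, /d/ → /s/, giving /ŋhsʊloeʃɹz/.
Under (C)(C)V(C), the unsyllabifiable consonants are /ŋ/, /ɹ/, /z/ (at most one coda consonant is licensed; onsets may contain at most 2 consonants).
Each unlicensed consonant becomes the onset of a new syllable: /ŋ/ → /ŋi/, /ɹ/ → /ɹi/, /z/ → /zi/.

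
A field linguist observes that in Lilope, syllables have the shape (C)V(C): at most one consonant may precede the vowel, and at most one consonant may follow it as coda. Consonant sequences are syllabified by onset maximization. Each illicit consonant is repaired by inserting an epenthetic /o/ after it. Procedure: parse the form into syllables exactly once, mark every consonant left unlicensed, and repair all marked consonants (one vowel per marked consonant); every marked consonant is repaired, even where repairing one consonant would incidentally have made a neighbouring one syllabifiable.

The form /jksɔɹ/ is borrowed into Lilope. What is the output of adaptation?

The consonants /j/, /k/ cannot be parsed into a legal (C)V(C) syllable (at most one coda consonant is licensed; onsets are limited to one consonant).
Each unlicensed consonant becomes the onset of a new syllable: /j/ → /jo/, /k/ → /ko/.

jokosɔɹ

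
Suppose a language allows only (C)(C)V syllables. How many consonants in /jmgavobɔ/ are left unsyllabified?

Syllabifying with onset maximization leaves /j/ stranded (no codas are permitted; onsets may contain at most 2 consonants).

1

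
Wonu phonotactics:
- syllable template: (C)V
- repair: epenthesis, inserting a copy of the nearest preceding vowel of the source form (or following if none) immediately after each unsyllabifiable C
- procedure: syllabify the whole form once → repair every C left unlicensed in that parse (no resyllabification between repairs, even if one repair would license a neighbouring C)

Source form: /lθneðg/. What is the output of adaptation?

leθeneðege

Under (C)V, the unsyllabifiable consonants are /l/, /θ/, /ð/, /g/ (no codas are permitted; onsets are limited to one consonant).
Each unlicensed consonant becomes the onset of a new syllable: /l/ → /le/, /θ/ → /θe/, /ð/ → /ðe/, /g/ → /ge/.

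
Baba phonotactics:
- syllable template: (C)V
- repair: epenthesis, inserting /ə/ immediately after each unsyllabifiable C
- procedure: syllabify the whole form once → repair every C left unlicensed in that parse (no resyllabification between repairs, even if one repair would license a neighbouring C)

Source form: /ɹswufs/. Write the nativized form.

The consonants /ɹ/, /s/, /f/, /s/ cannot be parsed into a legal (C)V syllable (no codas are permitted; onsets are limited to one consonant).
Epenthesis after each stranded consonant: /ɹ/ → /ɹə/, /s/ → /sə/, /f/ → /fə/, /s/ → /sə/.

ɹəsəwufəsə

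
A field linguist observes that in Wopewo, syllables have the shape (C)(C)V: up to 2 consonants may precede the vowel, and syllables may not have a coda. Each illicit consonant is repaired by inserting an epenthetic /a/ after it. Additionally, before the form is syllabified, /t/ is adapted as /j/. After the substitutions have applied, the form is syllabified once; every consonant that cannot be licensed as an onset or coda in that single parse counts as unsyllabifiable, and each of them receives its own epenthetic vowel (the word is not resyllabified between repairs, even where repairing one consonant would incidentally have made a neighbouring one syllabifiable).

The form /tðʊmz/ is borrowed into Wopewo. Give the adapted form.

Substitution: /t/ → /j/, giving /jðʊmz/.
The consonants /m/, /z/ cannot be parsed into a legal (C)(C)V syllable (no codas are permitted; onsets may contain at most 2 consonants).
Inserting the epenthetic vowel yields /m/ → /ma/, /z/ → /za/.

jðʊmaza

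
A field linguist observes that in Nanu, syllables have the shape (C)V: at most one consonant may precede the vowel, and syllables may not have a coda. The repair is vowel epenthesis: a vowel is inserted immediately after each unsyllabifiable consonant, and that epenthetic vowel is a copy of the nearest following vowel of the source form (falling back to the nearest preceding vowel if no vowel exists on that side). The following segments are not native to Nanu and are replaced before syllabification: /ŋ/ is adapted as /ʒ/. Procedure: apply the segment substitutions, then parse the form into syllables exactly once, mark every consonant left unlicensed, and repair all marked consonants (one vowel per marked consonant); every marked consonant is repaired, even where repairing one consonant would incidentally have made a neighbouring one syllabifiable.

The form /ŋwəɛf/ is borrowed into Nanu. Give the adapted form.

ʒəwəɛfɛ

Substitution: /ŋ/ → /ʒ/, giving /ʒwəɛf/.
Syllabifying with onset maximization leaves /ʒ/, /f/ stranded (no codas are permitted; onsets are limited to one consonant).
Each unlicensed consonant becomes the onset of a new syllable: /ʒ/ → /ʒə/, /f/ → /fɛ/.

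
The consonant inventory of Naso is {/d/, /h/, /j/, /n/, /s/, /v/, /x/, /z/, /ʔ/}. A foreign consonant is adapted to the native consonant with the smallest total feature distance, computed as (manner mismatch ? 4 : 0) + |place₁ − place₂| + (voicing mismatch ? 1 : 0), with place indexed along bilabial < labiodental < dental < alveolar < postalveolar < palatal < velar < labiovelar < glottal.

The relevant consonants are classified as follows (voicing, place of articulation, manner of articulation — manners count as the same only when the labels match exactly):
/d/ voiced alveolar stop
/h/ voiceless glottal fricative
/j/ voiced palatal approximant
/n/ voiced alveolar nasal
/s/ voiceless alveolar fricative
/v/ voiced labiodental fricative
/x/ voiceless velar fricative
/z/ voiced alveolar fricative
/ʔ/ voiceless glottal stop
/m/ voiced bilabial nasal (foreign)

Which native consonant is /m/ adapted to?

/n/ is closest: same manner (nasal), place distance 3 (bilabial→alveolar), same voicing; total 3. Next closest is /v/ at distance 5.

n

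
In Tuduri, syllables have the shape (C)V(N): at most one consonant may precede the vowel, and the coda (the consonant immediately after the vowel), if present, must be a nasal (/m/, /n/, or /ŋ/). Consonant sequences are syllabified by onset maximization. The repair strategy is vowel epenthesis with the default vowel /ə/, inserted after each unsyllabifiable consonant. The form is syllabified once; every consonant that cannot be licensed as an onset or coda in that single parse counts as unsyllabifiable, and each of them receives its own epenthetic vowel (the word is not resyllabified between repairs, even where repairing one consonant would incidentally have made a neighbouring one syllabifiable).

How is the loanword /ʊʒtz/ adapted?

Syllabifying with onset maximization leaves /ʒ/, /t/, /z/ stranded (only a nasal (/m/, /n/, or /ŋ/) is licensed in coda position; onsets are limited to one consonant).
Epenthesis after each stranded consonant: /ʒ/ → /ʒə/, /t/ → /tə/, /z/ → /zə/.

ʊʒətəzə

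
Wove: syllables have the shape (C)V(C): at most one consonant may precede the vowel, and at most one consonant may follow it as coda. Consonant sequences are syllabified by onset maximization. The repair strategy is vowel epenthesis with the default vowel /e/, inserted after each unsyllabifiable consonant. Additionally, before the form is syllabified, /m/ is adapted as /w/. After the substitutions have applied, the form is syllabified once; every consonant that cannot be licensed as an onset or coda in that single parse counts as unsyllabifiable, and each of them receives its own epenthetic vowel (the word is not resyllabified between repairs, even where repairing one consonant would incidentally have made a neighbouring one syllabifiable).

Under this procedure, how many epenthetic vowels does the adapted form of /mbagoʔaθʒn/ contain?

After substitution the input is /wbagoʔaθʒn/.
The unsyllabifiable consonants are /w/, /ʒ/, /n/; each receives one epenthetic vowel.

3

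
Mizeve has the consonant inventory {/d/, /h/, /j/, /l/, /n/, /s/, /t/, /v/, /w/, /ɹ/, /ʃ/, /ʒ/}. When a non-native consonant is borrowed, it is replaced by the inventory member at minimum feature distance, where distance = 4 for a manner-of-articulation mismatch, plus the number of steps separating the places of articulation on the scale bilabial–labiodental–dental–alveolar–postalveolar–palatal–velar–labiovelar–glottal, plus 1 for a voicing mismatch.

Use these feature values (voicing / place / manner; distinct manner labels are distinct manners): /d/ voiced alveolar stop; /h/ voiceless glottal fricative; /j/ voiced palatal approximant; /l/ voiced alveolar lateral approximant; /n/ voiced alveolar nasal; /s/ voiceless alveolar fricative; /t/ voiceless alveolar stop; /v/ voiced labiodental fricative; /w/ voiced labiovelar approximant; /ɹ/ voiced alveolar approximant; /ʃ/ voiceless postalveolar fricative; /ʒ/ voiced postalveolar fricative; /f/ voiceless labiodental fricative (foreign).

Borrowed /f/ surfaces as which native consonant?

v

/v/ is closest: same manner (fricative), place distance 0 (labiodental→labiodental), voicing differs (+1); total 1. Next closest is /s/ at distance 2.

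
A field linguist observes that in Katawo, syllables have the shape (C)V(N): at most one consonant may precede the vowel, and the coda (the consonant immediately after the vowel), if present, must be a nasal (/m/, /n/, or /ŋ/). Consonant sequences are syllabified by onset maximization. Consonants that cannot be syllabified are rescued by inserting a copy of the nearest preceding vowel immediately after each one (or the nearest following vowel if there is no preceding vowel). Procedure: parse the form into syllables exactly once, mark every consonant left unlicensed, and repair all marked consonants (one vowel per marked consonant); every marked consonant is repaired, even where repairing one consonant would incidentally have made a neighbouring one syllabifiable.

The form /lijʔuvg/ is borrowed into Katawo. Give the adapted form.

Syllabifying with onset maximization leaves /j/, /v/, /g/ stranded (only a nasal (/m/, /n/, or /ŋ/) is licensed in coda position; onsets are limited to one consonant).
Inserting the epenthetic vowel yields /j/ → /ji/, /v/ → /vu/, /g/ → /gu/.

lijiʔuvugu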